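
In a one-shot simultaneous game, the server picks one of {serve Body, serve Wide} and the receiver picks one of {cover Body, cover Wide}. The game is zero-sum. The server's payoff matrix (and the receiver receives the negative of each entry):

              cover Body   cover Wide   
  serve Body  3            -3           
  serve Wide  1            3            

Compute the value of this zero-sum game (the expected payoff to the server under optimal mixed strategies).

v = 3/2

For the server to be willing to mix, the server must be indifferent between serve Body and serve Wide, which pins down the receiver's mix.
  the server's expected payoff from serve Body: q·3 + (1−q)·(-3) = 6q - 3
  the server's expected payoff from serve Wide: q·1 + (1−q)·3 = -2q + 3
  6q - 3 = -2q + 3  ⇒  8q = 6  ⇒  q = 3/4.
The value is the server's expected payoff against this mix (using serve Body): (3/4)·3 + (1/4)·(-3) = 3/2.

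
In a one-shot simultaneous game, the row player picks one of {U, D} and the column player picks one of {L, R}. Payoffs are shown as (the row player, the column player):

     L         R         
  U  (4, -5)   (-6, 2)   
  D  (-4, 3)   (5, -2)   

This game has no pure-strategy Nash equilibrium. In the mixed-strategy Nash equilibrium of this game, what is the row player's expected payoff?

-4/19

Set the row player's expected payoff from U equal to that from D:
  the row player's expected payoff from U: q·4 + (1−q)·(-6) = 10q - 6
  the row player's expected payoff from D: q·(-4) + (1−q)·5 = -9q + 5
  10q - 6 = -9q + 5  ⇒  19q = 11  ⇒  q = 11/19.
At equilibrium the row player is indifferent across rows, so the row player's payoff equals the payoff from U: (11/19)·4 + (8/19)·(-6) = -4/19.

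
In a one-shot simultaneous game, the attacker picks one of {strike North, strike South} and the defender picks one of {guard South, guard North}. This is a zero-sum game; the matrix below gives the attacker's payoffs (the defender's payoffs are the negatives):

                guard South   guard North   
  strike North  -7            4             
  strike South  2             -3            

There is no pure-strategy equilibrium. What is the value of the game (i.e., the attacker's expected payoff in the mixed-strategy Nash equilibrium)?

v = -13/16

The defender's mix must leave the attacker indifferent between strike North and strike South.
  the attacker's expected payoff from strike North: q·(-7) + (1−q)·4 = -11q + 4
  the attacker's expected payoff from strike South: q·2 + (1−q)·(-3) = 5q - 3
  -11q + 4 = 5q - 3  ⇒  -16q = -7  ⇒  q = 7/16.
The value is the attacker's expected payoff against this mix (using strike North): (7/16)·(-7) + (9/16)·4 = -13/16.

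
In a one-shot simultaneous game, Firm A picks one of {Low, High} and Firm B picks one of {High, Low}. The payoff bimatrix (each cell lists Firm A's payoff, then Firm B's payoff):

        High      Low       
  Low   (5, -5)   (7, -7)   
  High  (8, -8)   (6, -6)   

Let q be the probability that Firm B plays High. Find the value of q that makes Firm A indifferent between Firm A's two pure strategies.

In a mixed equilibrium Firm A is indifferent between Low and High; this condition fixes q.
  Firm A's payoff to Low: q·5 + (1−q)·7 = -2q + 7
  Firm A's payoff to High: q·8 + (1−q)·6 = 2q + 6
  -2q + 7 = 2q + 6  ⇒  -4q = -1  ⇒  q = 1/4.

q = 1/4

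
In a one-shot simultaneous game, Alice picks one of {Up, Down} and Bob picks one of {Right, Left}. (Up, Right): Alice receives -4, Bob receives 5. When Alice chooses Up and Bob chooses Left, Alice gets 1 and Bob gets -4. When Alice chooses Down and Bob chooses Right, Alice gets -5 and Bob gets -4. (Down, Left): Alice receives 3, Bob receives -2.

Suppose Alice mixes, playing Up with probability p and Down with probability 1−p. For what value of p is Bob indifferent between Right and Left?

p = 2/11

Set Bob's expected payoff from Right equal to that from Left:
  Bob's payoff from Right: p·5 + (1−p)·(-4) = 9p - 4
  Bob's payoff from Left: p·(-4) + (1−p)·(-2) = -2p - 2
  9p - 4 = -2p - 2  ⇒  11p = 2  ⇒  p = 2/11.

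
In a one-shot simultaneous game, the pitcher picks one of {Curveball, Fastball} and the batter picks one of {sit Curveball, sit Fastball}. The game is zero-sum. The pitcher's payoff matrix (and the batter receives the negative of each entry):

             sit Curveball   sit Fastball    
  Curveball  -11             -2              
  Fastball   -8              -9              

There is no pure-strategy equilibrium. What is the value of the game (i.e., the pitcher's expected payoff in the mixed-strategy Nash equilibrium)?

Set the pitcher's expected payoff from Curveball equal to that from Fastball:
  the pitcher's payoff from Curveball: q·(-11) + (1−q)·(-2) = -9q - 2
  the pitcher's payoff from Fastball: q·(-8) + (1−q)·(-9) = q - 9
  -9q - 2 = q - 9  ⇒  -10q = -7  ⇒  q = 7/10.
The value is the pitcher's expected payoff against this mix (using Curveball): (7/10)·(-11) + (3/10)·(-2) = -83/10.

v = -83/10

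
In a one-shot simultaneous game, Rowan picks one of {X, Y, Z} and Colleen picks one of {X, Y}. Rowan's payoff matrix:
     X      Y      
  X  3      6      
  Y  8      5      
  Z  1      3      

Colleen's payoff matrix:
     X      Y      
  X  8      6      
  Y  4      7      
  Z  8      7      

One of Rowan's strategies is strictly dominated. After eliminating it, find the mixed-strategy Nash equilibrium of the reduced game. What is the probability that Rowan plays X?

Rowan's strategy Z is strictly dominated by X: 3 > 1 and 6 > 3. Eliminate Z.
For Colleen to be willing to mix, Colleen must be indifferent between X and Y, which pins down Rowan's mix.
  Colleen's payoff from X: p·8 + (1−p)·4 = 4p + 4
  Colleen's payoff from Y: p·6 + (1−p)·7 = -p + 7
  4p + 4 = -p + 7  ⇒  5p = 3  ⇒  p = 3/5.

p = 3/5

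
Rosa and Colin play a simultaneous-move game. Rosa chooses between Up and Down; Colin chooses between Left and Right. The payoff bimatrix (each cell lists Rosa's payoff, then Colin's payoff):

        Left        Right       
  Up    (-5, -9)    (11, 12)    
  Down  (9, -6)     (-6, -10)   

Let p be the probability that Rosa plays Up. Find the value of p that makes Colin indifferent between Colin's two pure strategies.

p = 4/25

Rosa's mix must leave Colin indifferent between Left and Right.
  Colin's payoff to Left: p·(-9) + (1−p)·(-6) = -3p - 6
  Colin's payoff to Right: p·12 + (1−p)·(-10) = 22p - 10
  -3p - 6 = 22p - 10  ⇒  -25p = -4  ⇒  p = 4/25.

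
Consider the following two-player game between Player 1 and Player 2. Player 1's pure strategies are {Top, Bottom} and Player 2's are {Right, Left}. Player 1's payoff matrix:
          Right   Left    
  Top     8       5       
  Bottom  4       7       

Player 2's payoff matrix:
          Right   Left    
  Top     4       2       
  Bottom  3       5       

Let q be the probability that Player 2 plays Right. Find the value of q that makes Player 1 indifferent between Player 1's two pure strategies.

For Player 1 to be willing to mix, Player 1 must be indifferent between Top and Bottom, which pins down Player 2's mix.
  Player 1's payoff to Top: q·8 + (1−q)·5 = 3q + 5
  Player 1's payoff to Bottom: q·4 + (1−q)·7 = -3q + 7
  3q + 5 = -3q + 7  ⇒  6q = 2  ⇒  q = 1/3.

q = 1/3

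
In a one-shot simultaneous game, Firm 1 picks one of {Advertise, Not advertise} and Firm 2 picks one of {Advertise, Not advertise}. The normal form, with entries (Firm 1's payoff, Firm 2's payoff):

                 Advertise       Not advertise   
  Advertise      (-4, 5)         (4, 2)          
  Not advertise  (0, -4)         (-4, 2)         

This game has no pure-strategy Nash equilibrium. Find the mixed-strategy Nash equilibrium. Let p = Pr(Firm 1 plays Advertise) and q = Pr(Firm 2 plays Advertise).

p = 2/3, q = 2/3

Firm 1's mix must leave Firm 2 indifferent between Advertise and Not advertise.
  Firm 2's payoff from Advertise: p·5 + (1−p)·(-4) = 9p - 4
  Firm 2's payoff from Not advertise: p·2 + (1−p)·2 = 2
  9p - 4 = 2  ⇒  9p = 6  ⇒  p = 2/3.
Firm 2's mix must leave Firm 1 indifferent between Advertise and Not advertise.
  Firm 1's expected payoff from Advertise: q·(-4) + (1−q)·4 = -8q + 4
  Firm 1's expected payoff from Not advertise: q·0 + (1−q)·(-4) = 4q - 4
  -8q + 4 = 4q - 4  ⇒  -12q = -8  ⇒  q = 2/3.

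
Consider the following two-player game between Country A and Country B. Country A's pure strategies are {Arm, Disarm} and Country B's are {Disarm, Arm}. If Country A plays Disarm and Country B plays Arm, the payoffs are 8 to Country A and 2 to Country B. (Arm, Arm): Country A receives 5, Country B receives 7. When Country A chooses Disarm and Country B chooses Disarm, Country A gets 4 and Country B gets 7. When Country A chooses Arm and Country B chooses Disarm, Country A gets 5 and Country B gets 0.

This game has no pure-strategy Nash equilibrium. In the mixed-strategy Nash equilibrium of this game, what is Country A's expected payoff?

Country A's indifference between Arm and Disarm determines Country B's mixing probability q:
  Country A's payoff to Arm: q·5 + (1−q)·5 = 5
  Country A's payoff to Disarm: q·4 + (1−q)·8 = -4q + 8
  5 = -4q + 8  ⇒  4q = 3  ⇒  q = 3/4.
At equilibrium Country A is indifferent across rows, so Country A's payoff equals the payoff from Arm: (3/4)·5 + (1/4)·5 = 5.

5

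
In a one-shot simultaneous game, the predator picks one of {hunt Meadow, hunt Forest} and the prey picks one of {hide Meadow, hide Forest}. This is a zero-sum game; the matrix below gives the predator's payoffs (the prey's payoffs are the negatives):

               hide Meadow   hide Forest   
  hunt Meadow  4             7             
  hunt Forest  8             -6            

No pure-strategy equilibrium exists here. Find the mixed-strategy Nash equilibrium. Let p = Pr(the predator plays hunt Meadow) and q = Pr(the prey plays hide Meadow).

p = 14/17, q = 13/17

Set the prey's expected payoff from hide Meadow equal to that from hide Forest:
  the prey's payoff from hide Meadow: p·(-4) + (1−p)·(-8) = 4p - 8
  the prey's payoff from hide Forest: p·(-7) + (1−p)·6 = -13p + 6
  4p - 8 = -13p + 6  ⇒  17p = 14  ⇒  p = 14/17.
In a mixed equilibrium the predator is indifferent between hunt Meadow and hunt Forest; this condition fixes q.
  the predator's payoff to hunt Meadow: q·4 + (1−q)·7 = -3q + 7
  the predator's payoff to hunt Forest: q·8 + (1−q)·(-6) = 14q - 6
  -3q + 7 = 14q - 6  ⇒  -17q = -13  ⇒  q = 13/17.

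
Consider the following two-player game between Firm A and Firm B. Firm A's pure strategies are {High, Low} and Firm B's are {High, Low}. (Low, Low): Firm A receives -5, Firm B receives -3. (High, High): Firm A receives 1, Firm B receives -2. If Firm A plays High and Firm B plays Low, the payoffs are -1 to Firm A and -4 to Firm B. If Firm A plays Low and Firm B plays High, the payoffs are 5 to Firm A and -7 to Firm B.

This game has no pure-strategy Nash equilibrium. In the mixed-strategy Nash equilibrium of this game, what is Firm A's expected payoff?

0

For Firm A to be willing to mix, Firm A must be indifferent between High and Low, which pins down Firm B's mix.
  Firm A's payoff to High: q·1 + (1−q)·(-1) = 2q - 1
  Firm A's payoff to Low: q·5 + (1−q)·(-5) = 10q - 5
  2q - 1 = 10q - 5  ⇒  -8q = -4  ⇒  q = 1/2.
At equilibrium Firm A is indifferent across rows, so Firm A's payoff equals the payoff from High: (1/2)·1 + (1/2)·(-1) = 0.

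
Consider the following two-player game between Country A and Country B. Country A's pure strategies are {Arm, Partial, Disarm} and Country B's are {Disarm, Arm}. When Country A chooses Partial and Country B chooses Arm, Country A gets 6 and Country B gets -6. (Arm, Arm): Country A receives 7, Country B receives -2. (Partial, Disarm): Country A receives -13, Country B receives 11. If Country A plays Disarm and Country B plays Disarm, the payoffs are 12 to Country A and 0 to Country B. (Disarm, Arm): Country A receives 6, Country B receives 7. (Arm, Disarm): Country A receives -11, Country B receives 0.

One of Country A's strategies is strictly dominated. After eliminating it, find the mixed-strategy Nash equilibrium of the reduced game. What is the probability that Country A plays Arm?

p = 7/9

Country A's strategy Partial is strictly dominated by Arm: -11 > -13 and 7 > 6. Eliminate Partial.
In a mixed equilibrium Country B is indifferent between Disarm and Arm; this condition fixes p.
  Country B's payoff from Disarm: p·0 + (1−p)·0 = 0
  Country B's payoff from Arm: p·(-2) + (1−p)·7 = -9p + 7
  0 = -9p + 7  ⇒  9p = 7  ⇒  p = 7/9.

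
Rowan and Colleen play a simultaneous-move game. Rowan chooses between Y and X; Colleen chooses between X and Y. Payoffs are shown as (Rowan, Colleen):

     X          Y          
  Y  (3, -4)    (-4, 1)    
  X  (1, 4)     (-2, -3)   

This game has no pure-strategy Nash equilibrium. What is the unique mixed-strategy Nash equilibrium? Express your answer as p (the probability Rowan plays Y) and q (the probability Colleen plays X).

Rowan's mix must leave Colleen indifferent between X and Y.
  Colleen's expected payoff from X: p·(-4) + (1−p)·4 = -8p + 4
  Colleen's expected payoff from Y: p·1 + (1−p)·(-3) = 4p - 3
  -8p + 4 = 4p - 3  ⇒  -12p = -7  ⇒  p = 7/12.
In a mixed equilibrium Rowan is indifferent between Y and X; this condition fixes q.
  Rowan's payoff to Y: q·3 + (1−q)·(-4) = 7q - 4
  Rowan's payoff to X: q·1 + (1−q)·(-2) = 3q - 2
  7q - 4 = 3q - 2  ⇒  4q = 2  ⇒  q = 1/2.

p = 7/12, q = 1/2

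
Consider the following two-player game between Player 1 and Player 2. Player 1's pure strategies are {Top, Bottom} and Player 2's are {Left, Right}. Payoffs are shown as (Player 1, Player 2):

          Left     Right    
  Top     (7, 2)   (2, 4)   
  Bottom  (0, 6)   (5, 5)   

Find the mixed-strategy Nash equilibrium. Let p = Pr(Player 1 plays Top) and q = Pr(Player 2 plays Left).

p = 1/3, q = 3/10

Set Player 2's expected payoff from Left equal to that from Right:
  Player 2's payoff from Left: p·2 + (1−p)·6 = -4p + 6
  Player 2's payoff from Right: p·4 + (1−p)·5 = -p + 5
  -4p + 6 = -p + 5  ⇒  -3p = -1  ⇒  p = 1/3.
Set Player 1's expected payoff from Top equal to that from Bottom:
  Player 1's payoff to Top: q·7 + (1−q)·2 = 5q + 2
  Player 1's payoff to Bottom: q·0 + (1−q)·5 = -5q + 5
  5q + 2 = -5q + 5  ⇒  10q = 3  ⇒  q = 3/10.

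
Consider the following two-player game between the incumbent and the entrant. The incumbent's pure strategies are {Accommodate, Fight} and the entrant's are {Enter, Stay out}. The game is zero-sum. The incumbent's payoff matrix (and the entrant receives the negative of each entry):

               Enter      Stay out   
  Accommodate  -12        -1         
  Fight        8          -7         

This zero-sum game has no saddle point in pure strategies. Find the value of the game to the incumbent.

v = -46/13

The incumbent's indifference between Accommodate and Fight determines the entrant's mixing probability q:
  the incumbent's expected payoff from Accommodate: q·(-12) + (1−q)·(-1) = -11q - 1
  the incumbent's expected payoff from Fight: q·8 + (1−q)·(-7) = 15q - 7
  -11q - 1 = 15q - 7  ⇒  -26q = -6  ⇒  q = 3/13.
The value is the incumbent's expected payoff against this mix (using Accommodate): (3/13)·(-12) + (10/13)·(-1) = -46/13.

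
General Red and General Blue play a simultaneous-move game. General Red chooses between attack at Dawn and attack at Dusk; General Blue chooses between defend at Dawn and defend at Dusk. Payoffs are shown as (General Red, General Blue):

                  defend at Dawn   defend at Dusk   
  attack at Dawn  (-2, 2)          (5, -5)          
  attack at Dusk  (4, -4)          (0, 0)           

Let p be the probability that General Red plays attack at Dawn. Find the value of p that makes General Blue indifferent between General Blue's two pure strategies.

For General Blue to be willing to mix, General Blue must be indifferent between defend at Dawn and defend at Dusk, which pins down General Red's mix.
  General Blue's expected payoff from defend at Dawn: p·2 + (1−p)·(-4) = 6p - 4
  General Blue's expected payoff from defend at Dusk: p·(-5) + (1−p)·0 = -5p
  6p - 4 = -5p  ⇒  11p = 4  ⇒  p = 4/11.

p = 4/11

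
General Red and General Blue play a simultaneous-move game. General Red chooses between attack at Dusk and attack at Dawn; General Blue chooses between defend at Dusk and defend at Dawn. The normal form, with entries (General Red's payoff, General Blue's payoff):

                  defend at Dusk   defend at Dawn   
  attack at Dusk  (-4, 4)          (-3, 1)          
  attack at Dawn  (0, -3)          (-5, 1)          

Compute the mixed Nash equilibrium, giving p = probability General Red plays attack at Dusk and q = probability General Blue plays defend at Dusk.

p = 4/7, q = 1/3

For General Blue to be willing to mix, General Blue must be indifferent between defend at Dusk and defend at Dawn, which pins down General Red's mix.
  General Blue's payoff from defend at Dusk: p·4 + (1−p)·(-3) = 7p - 3
  General Blue's payoff from defend at Dawn: p·1 + (1−p)·1 = 1
  7p - 3 = 1  ⇒  7p = 4  ⇒  p = 4/7.
General Blue's mix must leave General Red indifferent between attack at Dusk and attack at Dawn.
  General Red's expected payoff from attack at Dusk: q·(-4) + (1−q)·(-3) = -q - 3
  General Red's expected payoff from attack at Dawn: q·0 + (1−q)·(-5) = 5q - 5
  -q - 3 = 5q - 5  ⇒  -6q = -2  ⇒  q = 1/3.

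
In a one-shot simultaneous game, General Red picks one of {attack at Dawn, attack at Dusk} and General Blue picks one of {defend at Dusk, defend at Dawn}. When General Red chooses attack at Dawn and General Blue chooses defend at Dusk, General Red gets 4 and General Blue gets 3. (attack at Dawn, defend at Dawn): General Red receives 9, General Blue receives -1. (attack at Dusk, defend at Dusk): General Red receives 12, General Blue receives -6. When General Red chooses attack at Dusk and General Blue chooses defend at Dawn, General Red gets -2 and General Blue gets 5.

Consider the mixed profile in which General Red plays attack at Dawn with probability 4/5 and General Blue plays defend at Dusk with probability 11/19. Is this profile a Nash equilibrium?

Given General Red's mix p = 4/5, General Blue's payoff from defend at Dusk is 6/5 but from defend at Dawn is 1/5. General Blue strictly prefers defend at Dusk, so General Blue would not mix.
So the proposed profile is not a Nash equilibrium.

No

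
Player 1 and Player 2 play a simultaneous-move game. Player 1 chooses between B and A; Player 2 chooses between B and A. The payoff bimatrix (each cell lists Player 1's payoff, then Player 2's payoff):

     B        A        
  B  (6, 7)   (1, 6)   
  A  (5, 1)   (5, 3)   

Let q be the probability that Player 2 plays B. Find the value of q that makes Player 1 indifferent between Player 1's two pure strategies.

q = 4/5

For Player 1 to be willing to mix, Player 1 must be indifferent between B and A, which pins down Player 2's mix.
  Player 1's expected payoff from B: q·6 + (1−q)·1 = 5q + 1
  Player 1's expected payoff from A: q·5 + (1−q)·5 = 5
  5q + 1 = 5  ⇒  5q = 4  ⇒  q = 4/5.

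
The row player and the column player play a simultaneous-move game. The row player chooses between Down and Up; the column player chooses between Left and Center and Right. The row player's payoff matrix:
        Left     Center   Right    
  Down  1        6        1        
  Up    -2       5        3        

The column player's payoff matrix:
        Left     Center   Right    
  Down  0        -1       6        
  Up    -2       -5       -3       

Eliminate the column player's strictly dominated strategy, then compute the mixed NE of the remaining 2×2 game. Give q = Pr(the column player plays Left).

q = 2/5

The column player's strategy Center is strictly dominated by Left: 0 > -1 and -2 > -5. Eliminate Center.
The row player's indifference between Down and Up determines the column player's mixing probability q:
  the row player's payoff to Down: q·1 + (1−q)·1 = 1
  the row player's payoff to Up: q·(-2) + (1−q)·3 = -5q + 3
  1 = -5q + 3  ⇒  5q = 2  ⇒  q = 2/5.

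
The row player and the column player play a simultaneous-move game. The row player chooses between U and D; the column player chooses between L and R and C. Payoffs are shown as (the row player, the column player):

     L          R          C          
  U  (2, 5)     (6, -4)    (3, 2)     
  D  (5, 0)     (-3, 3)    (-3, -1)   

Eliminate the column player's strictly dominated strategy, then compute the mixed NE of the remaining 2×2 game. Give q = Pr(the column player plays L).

The column player's strategy C is strictly dominated by L: 5 > 2 and 0 > -1. Eliminate C.
Set the row player's expected payoff from U equal to that from D:
  the row player's expected payoff from U: q·2 + (1−q)·6 = -4q + 6
  the row player's expected payoff from D: q·5 + (1−q)·(-3) = 8q - 3
  -4q + 6 = 8q - 3  ⇒  -12q = -9  ⇒  q = 3/4.

q = 3/4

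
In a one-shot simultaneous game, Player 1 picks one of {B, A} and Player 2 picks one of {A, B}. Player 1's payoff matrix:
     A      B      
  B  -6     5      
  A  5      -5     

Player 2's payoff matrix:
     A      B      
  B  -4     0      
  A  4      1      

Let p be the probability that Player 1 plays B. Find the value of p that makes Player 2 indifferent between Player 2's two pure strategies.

p = 3/7

Player 1's mix must leave Player 2 indifferent between A and B.
  Player 2's payoff to A: p·(-4) + (1−p)·4 = -8p + 4
  Player 2's payoff to B: p·0 + (1−p)·1 = -p + 1
  -8p + 4 = -p + 1  ⇒  -7p = -3  ⇒  p = 3/7.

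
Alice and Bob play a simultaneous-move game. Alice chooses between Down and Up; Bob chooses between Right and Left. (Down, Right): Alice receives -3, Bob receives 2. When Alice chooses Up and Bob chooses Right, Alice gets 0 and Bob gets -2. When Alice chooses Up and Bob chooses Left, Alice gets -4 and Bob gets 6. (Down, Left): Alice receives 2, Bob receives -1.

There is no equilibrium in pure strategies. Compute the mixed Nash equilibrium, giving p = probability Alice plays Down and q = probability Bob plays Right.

p = 8/11, q = 2/3

In a mixed equilibrium Bob is indifferent between Right and Left; this condition fixes p.
  Bob's expected payoff from Right: p·2 + (1−p)·(-2) = 4p - 2
  Bob's expected payoff from Left: p·(-1) + (1−p)·6 = -7p + 6
  4p - 2 = -7p + 6  ⇒  11p = 8  ⇒  p = 8/11.
Bob's mix must leave Alice indifferent between Down and Up.
  Alice's expected payoff from Down: q·(-3) + (1−q)·2 = -5q + 2
  Alice's expected payoff from Up: q·0 + (1−q)·(-4) = 4q - 4
  -5q + 2 = 4q - 4  ⇒  -9q = -6  ⇒  q = 2/3.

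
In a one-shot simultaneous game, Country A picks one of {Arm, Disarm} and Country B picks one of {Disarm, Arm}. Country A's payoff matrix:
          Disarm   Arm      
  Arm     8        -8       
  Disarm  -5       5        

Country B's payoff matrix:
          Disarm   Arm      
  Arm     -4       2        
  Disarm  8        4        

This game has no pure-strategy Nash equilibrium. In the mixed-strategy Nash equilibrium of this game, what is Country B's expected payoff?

Country B's indifference between Disarm and Arm determines Country A's mixing probability p:
  Country B's expected payoff from Disarm: p·(-4) + (1−p)·8 = -12p + 8
  Country B's expected payoff from Arm: p·2 + (1−p)·4 = -2p + 4
  -12p + 8 = -2p + 4  ⇒  -10p = -4  ⇒  p = 2/5.
At equilibrium Country B is indifferent across columns, so Country B's payoff equals the payoff from Disarm: (2/5)·(-4) + (3/5)·8 = 16/5.

16/5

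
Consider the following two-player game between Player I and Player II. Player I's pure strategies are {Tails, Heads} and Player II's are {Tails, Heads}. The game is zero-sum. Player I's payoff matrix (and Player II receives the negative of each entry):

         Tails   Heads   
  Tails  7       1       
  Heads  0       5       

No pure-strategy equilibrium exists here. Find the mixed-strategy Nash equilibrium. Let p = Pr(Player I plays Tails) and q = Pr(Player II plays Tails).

Player I's mix must leave Player II indifferent between Tails and Heads.
  Player II's expected payoff from Tails: p·(-7) + (1−p)·0 = -7p
  Player II's expected payoff from Heads: p·(-1) + (1−p)·(-5) = 4p - 5
  -7p = 4p - 5  ⇒  -11p = -5  ⇒  p = 5/11.
Player II's mix must leave Player I indifferent between Tails and Heads.
  Player I's expected payoff from Tails: q·7 + (1−q)·1 = 6q + 1
  Player I's expected payoff from Heads: q·0 + (1−q)·5 = -5q + 5
  6q + 1 = -5q + 5  ⇒  11q = 4  ⇒  q = 4/11.

p = 5/11, q = 4/11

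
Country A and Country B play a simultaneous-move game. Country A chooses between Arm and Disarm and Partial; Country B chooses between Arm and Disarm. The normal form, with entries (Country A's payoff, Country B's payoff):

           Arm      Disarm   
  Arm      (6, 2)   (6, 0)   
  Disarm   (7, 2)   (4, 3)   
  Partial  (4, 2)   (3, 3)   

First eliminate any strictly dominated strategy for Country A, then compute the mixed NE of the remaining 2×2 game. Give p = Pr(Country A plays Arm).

p = 1/3

Country A's strategy Partial is strictly dominated by Arm: 6 > 4 and 6 > 3. Eliminate Partial.
For Country B to be willing to mix, Country B must be indifferent between Arm and Disarm, which pins down Country A's mix.
  Country B's expected payoff from Arm: p·2 + (1−p)·2 = 2
  Country B's expected payoff from Disarm: p·0 + (1−p)·3 = -3p + 3
  2 = -3p + 3  ⇒  3p = 1  ⇒  p = 1/3.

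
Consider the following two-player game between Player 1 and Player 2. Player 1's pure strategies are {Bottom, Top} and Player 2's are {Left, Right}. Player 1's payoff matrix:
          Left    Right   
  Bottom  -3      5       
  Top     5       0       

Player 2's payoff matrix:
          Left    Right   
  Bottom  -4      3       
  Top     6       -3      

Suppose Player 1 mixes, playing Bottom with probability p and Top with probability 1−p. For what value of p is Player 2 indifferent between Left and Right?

Set Player 2's expected payoff from Left equal to that from Right:
  Player 2's expected payoff from Left: p·(-4) + (1−p)·6 = -10p + 6
  Player 2's expected payoff from Right: p·3 + (1−p)·(-3) = 6p - 3
  -10p + 6 = 6p - 3  ⇒  -16p = -9  ⇒  p = 9/16.

p = 9/16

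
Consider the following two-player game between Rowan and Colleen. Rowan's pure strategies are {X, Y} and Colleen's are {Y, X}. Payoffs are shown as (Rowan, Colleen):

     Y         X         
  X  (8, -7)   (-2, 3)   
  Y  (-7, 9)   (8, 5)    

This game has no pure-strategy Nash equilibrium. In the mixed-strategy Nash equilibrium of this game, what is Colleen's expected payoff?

31/7

Set Colleen's expected payoff from Y equal to that from X:
  Colleen's expected payoff from Y: p·(-7) + (1−p)·9 = -16p + 9
  Colleen's expected payoff from X: p·3 + (1−p)·5 = -2p + 5
  -16p + 9 = -2p + 5  ⇒  -14p = -4  ⇒  p = 2/7.
At equilibrium Colleen is indifferent across columns, so Colleen's payoff equals the payoff from Y: (2/7)·(-7) + (5/7)·9 = 31/7.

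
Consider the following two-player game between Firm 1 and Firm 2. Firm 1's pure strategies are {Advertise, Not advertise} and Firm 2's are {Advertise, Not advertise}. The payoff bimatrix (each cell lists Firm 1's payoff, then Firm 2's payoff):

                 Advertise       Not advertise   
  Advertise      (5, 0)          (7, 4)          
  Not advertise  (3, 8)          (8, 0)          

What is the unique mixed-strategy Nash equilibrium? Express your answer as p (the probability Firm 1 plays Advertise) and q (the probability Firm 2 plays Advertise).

For Firm 2 to be willing to mix, Firm 2 must be indifferent between Advertise and Not advertise, which pins down Firm 1's mix.
  Firm 2's payoff from Advertise: p·0 + (1−p)·8 = -8p + 8
  Firm 2's payoff from Not advertise: p·4 + (1−p)·0 = 4p
  -8p + 8 = 4p  ⇒  -12p = -8  ⇒  p = 2/3.
Firm 1's indifference between Advertise and Not advertise determines Firm 2's mixing probability q:
  Firm 1's payoff to Advertise: q·5 + (1−q)·7 = -2q + 7
  Firm 1's payoff to Not advertise: q·3 + (1−q)·8 = -5q + 8
  -2q + 7 = -5q + 8  ⇒  3q = 1  ⇒  q = 1/3.

p = 2/3, q = 1/3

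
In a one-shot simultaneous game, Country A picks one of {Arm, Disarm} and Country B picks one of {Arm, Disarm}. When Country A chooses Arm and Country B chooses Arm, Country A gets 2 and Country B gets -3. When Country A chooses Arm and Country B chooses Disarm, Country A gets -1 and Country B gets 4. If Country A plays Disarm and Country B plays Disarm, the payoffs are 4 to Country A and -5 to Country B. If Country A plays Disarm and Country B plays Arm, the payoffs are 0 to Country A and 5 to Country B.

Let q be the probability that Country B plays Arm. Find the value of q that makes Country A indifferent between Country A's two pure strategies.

q = 5/7

For Country A to be willing to mix, Country A must be indifferent between Arm and Disarm, which pins down Country B's mix.
  Country A's payoff from Arm: q·2 + (1−q)·(-1) = 3q - 1
  Country A's payoff from Disarm: q·0 + (1−q)·4 = -4q + 4
  3q - 1 = -4q + 4  ⇒  7q = 5  ⇒  q = 5/7.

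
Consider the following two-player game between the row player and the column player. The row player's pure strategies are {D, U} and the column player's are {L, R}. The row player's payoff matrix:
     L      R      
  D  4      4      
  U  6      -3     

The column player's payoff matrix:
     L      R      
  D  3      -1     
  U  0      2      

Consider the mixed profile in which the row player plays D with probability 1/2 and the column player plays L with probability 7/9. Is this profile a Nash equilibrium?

Given the row player's mix p = 1/2, the column player's payoff from L is 3/2 but from R is 1/2. The column player strictly prefers L, so the column player would not mix.
So the proposed profile is not a Nash equilibrium.

No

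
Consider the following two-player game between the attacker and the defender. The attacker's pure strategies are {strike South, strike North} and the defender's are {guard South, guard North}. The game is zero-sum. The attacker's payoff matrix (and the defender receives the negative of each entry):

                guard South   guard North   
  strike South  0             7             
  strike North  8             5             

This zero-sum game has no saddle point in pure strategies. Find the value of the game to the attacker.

v = 28/5

The attacker's indifference between strike South and strike North determines the defender's mixing probability q:
  the attacker's payoff to strike South: q·0 + (1−q)·7 = -7q + 7
  the attacker's payoff to strike North: q·8 + (1−q)·5 = 3q + 5
  -7q + 7 = 3q + 5  ⇒  -10q = -2  ⇒  q = 1/5.
The value is the attacker's expected payoff against this mix (using strike South): (1/5)·0 + (4/5)·7 = 28/5.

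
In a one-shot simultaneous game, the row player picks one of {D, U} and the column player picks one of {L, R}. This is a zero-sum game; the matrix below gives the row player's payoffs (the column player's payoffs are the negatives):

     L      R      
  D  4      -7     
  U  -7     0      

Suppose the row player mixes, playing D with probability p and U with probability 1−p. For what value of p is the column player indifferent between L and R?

The column player's indifference between L and R determines the row player's mixing probability p:
  the column player's expected payoff from L: p·(-4) + (1−p)·7 = -11p + 7
  the column player's expected payoff from R: p·7 + (1−p)·0 = 7p
  -11p + 7 = 7p  ⇒  -18p = -7  ⇒  p = 7/18.

p = 7/18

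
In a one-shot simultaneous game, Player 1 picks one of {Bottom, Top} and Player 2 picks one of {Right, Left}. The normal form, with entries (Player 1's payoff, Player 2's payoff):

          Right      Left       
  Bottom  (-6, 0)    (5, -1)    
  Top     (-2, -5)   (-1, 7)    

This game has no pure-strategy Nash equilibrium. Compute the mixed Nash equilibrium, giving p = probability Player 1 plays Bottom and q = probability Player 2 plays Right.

Player 1's mix must leave Player 2 indifferent between Right and Left.
  Player 2's payoff to Right: p·0 + (1−p)·(-5) = 5p - 5
  Player 2's payoff to Left: p·(-1) + (1−p)·7 = -8p + 7
  5p - 5 = -8p + 7  ⇒  13p = 12  ⇒  p = 12/13.
In a mixed equilibrium Player 1 is indifferent between Bottom and Top; this condition fixes q.
  Player 1's payoff to Bottom: q·(-6) + (1−q)·5 = -11q + 5
  Player 1's payoff to Top: q·(-2) + (1−q)·(-1) = -q - 1
  -11q + 5 = -q - 1  ⇒  -10q = -6  ⇒  q = 3/5.

p = 12/13, q = 3/5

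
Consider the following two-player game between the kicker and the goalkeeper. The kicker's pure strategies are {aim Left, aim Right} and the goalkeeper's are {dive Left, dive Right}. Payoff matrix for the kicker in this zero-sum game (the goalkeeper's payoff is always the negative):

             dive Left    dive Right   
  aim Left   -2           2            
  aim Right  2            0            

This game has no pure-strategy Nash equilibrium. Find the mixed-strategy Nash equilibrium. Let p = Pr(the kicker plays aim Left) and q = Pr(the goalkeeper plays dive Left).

p = 1/3, q = 1/3

In a mixed equilibrium the goalkeeper is indifferent between dive Left and dive Right; this condition fixes p.
  the goalkeeper's expected payoff from dive Left: p·2 + (1−p)·(-2) = 4p - 2
  the goalkeeper's expected payoff from dive Right: p·(-2) + (1−p)·0 = -2p
  4p - 2 = -2p  ⇒  6p = 2  ⇒  p = 1/3.
The goalkeeper's mix must leave the kicker indifferent between aim Left and aim Right.
  the kicker's payoff to aim Left: q·(-2) + (1−q)·2 = -4q + 2
  the kicker's payoff to aim Right: q·2 + (1−q)·0 = 2q
  -4q + 2 = 2q  ⇒  -6q = -2  ⇒  q = 1/3.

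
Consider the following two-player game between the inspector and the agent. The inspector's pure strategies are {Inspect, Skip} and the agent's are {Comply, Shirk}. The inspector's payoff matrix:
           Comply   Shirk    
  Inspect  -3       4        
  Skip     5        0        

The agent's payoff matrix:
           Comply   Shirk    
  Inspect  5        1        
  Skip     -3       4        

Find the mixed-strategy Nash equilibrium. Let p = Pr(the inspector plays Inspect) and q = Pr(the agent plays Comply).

p = 7/11, q = 1/3

The inspector's mix must leave the agent indifferent between Comply and Shirk.
  the agent's expected payoff from Comply: p·5 + (1−p)·(-3) = 8p - 3
  the agent's expected payoff from Shirk: p·1 + (1−p)·4 = -3p + 4
  8p - 3 = -3p + 4  ⇒  11p = 7  ⇒  p = 7/11.
Set the inspector's expected payoff from Inspect equal to that from Skip:
  the inspector's expected payoff from Inspect: q·(-3) + (1−q)·4 = -7q + 4
  the inspector's expected payoff from Skip: q·5 + (1−q)·0 = 5q
  -7q + 4 = 5q  ⇒  -12q = -4  ⇒  q = 1/3.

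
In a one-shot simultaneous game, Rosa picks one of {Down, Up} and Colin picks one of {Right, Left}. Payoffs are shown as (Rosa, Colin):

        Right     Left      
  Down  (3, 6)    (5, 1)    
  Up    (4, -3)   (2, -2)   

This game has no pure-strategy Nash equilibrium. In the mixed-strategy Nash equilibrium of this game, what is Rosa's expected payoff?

7/2

For Rosa to be willing to mix, Rosa must be indifferent between Down and Up, which pins down Colin's mix.
  Rosa's payoff from Down: q·3 + (1−q)·5 = -2q + 5
  Rosa's payoff from Up: q·4 + (1−q)·2 = 2q + 2
  -2q + 5 = 2q + 2  ⇒  -4q = -3  ⇒  q = 3/4.
At equilibrium Rosa is indifferent across rows, so Rosa's payoff equals the payoff from Down: (3/4)·3 + (1/4)·5 = 7/2.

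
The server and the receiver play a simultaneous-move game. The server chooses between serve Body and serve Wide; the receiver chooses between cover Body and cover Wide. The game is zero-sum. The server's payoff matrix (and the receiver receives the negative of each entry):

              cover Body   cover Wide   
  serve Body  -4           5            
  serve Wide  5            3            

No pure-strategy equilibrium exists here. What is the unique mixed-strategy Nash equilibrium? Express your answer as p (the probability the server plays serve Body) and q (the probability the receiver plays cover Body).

p = 2/11, q = 2/11

In a mixed equilibrium the receiver is indifferent between cover Body and cover Wide; this condition fixes p.
  the receiver's expected payoff from cover Body: p·4 + (1−p)·(-5) = 9p - 5
  the receiver's expected payoff from cover Wide: p·(-5) + (1−p)·(-3) = -2p - 3
  9p - 5 = -2p - 3  ⇒  11p = 2  ⇒  p = 2/11.
The server's indifference between serve Body and serve Wide determines the receiver's mixing probability q:
  the server's payoff to serve Body: q·(-4) + (1−q)·5 = -9q + 5
  the server's payoff to serve Wide: q·5 + (1−q)·3 = 2q + 3
  -9q + 5 = 2q + 3  ⇒  -11q = -2  ⇒  q = 2/11.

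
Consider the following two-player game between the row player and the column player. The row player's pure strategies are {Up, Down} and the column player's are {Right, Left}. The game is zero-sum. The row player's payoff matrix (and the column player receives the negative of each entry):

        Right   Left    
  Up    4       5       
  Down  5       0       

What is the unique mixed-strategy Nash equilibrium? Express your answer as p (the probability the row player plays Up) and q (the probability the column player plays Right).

p = 5/6, q = 5/6

The column player's indifference between Right and Left determines the row player's mixing probability p:
  the column player's expected payoff from Right: p·(-4) + (1−p)·(-5) = p - 5
  the column player's expected payoff from Left: p·(-5) + (1−p)·0 = -5p
  p - 5 = -5p  ⇒  6p = 5  ⇒  p = 5/6.
In a mixed equilibrium the row player is indifferent between Up and Down; this condition fixes q.
  the row player's payoff to Up: q·4 + (1−q)·5 = -q + 5
  the row player's payoff to Down: q·5 + (1−q)·0 = 5q
  -q + 5 = 5q  ⇒  -6q = -5  ⇒  q = 5/6.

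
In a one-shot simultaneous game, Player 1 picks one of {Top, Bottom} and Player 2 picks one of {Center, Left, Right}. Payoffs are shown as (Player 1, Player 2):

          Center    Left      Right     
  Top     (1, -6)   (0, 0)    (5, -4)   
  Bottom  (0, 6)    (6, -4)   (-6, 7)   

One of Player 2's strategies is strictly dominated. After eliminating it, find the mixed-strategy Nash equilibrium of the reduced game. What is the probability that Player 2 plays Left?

Player 2's strategy Center is strictly dominated by Right: -4 > -6 and 7 > 6. Eliminate Center.
Player 1's indifference between Top and Bottom determines Player 2's mixing probability q:
  Player 1's expected payoff from Top: q·0 + (1−q)·5 = -5q + 5
  Player 1's expected payoff from Bottom: q·6 + (1−q)·(-6) = 12q - 6
  -5q + 5 = 12q - 6  ⇒  -17q = -11  ⇒  q = 11/17.

q = 11/17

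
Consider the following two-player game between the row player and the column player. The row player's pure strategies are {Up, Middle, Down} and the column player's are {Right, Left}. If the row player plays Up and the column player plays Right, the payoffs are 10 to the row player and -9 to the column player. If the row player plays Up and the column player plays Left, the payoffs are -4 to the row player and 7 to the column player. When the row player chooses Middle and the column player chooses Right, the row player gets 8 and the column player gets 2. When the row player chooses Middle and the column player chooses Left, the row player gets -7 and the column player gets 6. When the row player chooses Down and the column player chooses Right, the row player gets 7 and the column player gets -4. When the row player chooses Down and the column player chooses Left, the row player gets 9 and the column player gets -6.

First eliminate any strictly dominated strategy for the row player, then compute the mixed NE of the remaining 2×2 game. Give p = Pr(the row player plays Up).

The row player's strategy Middle is strictly dominated by Up: 10 > 8 and -4 > -7. Eliminate Middle.
The column player's indifference between Right and Left determines the row player's mixing probability p:
  the column player's expected payoff from Right: p·(-9) + (1−p)·(-4) = -5p - 4
  the column player's expected payoff from Left: p·7 + (1−p)·(-6) = 13p - 6
  -5p - 4 = 13p - 6  ⇒  -18p = -2  ⇒  p = 1/9.

p = 1/9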